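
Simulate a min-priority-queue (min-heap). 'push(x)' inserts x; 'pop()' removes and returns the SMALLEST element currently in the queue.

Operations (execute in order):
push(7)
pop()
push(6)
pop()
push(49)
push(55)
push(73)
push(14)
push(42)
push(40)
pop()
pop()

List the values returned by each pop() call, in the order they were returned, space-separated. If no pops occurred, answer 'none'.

push(7): heap contents = [7]
pop() → 7: heap contents = []
push(6): heap contents = [6]
pop() → 6: heap contents = []
push(49): heap contents = [49]
push(55): heap contents = [49, 55]
push(73): heap contents = [49, 55, 73]
push(14): heap contents = [14, 49, 55, 73]
push(42): heap contents = [14, 42, 49, 55, 73]
push(40): heap contents = [14, 40, 42, 49, 55, 73]
pop() → 14: heap contents = [40, 42, 49, 55, 73]
pop() → 40: heap contents = [42, 49, 55, 73]

Answer: 7 6 14 40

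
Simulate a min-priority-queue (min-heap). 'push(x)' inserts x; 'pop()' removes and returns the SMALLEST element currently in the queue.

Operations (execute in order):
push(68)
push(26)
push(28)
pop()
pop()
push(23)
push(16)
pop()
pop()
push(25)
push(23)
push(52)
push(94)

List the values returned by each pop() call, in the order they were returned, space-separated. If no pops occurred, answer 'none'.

push(68): heap contents = [68]
push(26): heap contents = [26, 68]
push(28): heap contents = [26, 28, 68]
pop() → 26: heap contents = [28, 68]
pop() → 28: heap contents = [68]
push(23): heap contents = [23, 68]
push(16): heap contents = [16, 23, 68]
pop() → 16: heap contents = [23, 68]
pop() → 23: heap contents = [68]
push(25): heap contents = [25, 68]
push(23): heap contents = [23, 25, 68]
push(52): heap contents = [23, 25, 52, 68]
push(94): heap contents = [23, 25, 52, 68, 94]

Answer: 26 28 16 23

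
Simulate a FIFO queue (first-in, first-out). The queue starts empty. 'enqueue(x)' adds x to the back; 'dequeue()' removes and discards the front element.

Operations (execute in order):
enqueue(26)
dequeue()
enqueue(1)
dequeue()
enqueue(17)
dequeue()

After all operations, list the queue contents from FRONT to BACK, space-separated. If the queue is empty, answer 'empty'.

Answer: empty

Derivation:
enqueue(26): [26]
dequeue(): []
enqueue(1): [1]
dequeue(): []
enqueue(17): [17]
dequeue(): []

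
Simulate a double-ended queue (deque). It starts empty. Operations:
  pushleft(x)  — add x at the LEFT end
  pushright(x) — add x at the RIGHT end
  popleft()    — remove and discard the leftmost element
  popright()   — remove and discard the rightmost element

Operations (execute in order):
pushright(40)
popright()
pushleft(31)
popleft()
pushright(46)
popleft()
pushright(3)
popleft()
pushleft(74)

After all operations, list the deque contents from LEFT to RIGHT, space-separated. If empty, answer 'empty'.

pushright(40): [40]
popright(): []
pushleft(31): [31]
popleft(): []
pushright(46): [46]
popleft(): []
pushright(3): [3]
popleft(): []
pushleft(74): [74]

Answer: 74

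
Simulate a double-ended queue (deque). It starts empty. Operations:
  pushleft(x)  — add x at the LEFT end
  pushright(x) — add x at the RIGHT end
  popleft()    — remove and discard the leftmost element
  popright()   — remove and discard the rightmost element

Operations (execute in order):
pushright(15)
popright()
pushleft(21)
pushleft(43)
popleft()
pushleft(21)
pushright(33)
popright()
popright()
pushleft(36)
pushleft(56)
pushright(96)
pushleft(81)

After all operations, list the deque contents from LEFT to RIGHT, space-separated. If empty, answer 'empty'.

pushright(15): [15]
popright(): []
pushleft(21): [21]
pushleft(43): [43, 21]
popleft(): [21]
pushleft(21): [21, 21]
pushright(33): [21, 21, 33]
popright(): [21, 21]
popright(): [21]
pushleft(36): [36, 21]
pushleft(56): [56, 36, 21]
pushright(96): [56, 36, 21, 96]
pushleft(81): [81, 56, 36, 21, 96]

Answer: 81 56 36 21 96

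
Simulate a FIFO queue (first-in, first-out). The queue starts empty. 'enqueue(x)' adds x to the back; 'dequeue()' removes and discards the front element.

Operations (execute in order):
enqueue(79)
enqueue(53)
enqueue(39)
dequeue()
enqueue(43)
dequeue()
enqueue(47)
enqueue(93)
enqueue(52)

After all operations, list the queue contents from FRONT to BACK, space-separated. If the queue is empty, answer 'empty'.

Answer: 39 43 47 93 52

Derivation:
enqueue(79): [79]
enqueue(53): [79, 53]
enqueue(39): [79, 53, 39]
dequeue(): [53, 39]
enqueue(43): [53, 39, 43]
dequeue(): [39, 43]
enqueue(47): [39, 43, 47]
enqueue(93): [39, 43, 47, 93]
enqueue(52): [39, 43, 47, 93, 52]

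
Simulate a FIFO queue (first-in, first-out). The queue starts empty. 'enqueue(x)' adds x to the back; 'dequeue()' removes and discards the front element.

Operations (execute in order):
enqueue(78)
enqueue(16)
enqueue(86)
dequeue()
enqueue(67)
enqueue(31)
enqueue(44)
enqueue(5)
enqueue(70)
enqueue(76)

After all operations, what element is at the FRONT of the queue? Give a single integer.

Answer: 16

Derivation:
enqueue(78): queue = [78]
enqueue(16): queue = [78, 16]
enqueue(86): queue = [78, 16, 86]
dequeue(): queue = [16, 86]
enqueue(67): queue = [16, 86, 67]
enqueue(31): queue = [16, 86, 67, 31]
enqueue(44): queue = [16, 86, 67, 31, 44]
enqueue(5): queue = [16, 86, 67, 31, 44, 5]
enqueue(70): queue = [16, 86, 67, 31, 44, 5, 70]
enqueue(76): queue = [16, 86, 67, 31, 44, 5, 70, 76]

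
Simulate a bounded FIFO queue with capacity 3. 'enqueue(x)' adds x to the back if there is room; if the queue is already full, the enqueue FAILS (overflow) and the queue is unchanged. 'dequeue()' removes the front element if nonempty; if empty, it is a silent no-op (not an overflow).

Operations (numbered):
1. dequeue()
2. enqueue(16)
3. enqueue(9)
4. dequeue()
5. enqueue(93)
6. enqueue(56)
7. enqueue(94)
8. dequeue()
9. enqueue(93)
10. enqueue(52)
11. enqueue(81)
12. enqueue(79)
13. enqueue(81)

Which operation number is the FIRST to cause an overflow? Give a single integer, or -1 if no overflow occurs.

Answer: 7

Derivation:
1. dequeue(): empty, no-op, size=0
2. enqueue(16): size=1
3. enqueue(9): size=2
4. dequeue(): size=1
5. enqueue(93): size=2
6. enqueue(56): size=3
7. enqueue(94): size=3=cap → OVERFLOW (fail)
8. dequeue(): size=2
9. enqueue(93): size=3
10. enqueue(52): size=3=cap → OVERFLOW (fail)
11. enqueue(81): size=3=cap → OVERFLOW (fail)
12. enqueue(79): size=3=cap → OVERFLOW (fail)
13. enqueue(81): size=3=cap → OVERFLOW (fail)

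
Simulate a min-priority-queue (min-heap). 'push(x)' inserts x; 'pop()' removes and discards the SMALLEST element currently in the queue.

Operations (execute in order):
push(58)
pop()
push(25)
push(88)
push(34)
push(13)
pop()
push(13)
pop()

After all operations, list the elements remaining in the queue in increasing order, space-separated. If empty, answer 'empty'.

push(58): heap contents = [58]
pop() → 58: heap contents = []
push(25): heap contents = [25]
push(88): heap contents = [25, 88]
push(34): heap contents = [25, 34, 88]
push(13): heap contents = [13, 25, 34, 88]
pop() → 13: heap contents = [25, 34, 88]
push(13): heap contents = [13, 25, 34, 88]
pop() → 13: heap contents = [25, 34, 88]

Answer: 25 34 88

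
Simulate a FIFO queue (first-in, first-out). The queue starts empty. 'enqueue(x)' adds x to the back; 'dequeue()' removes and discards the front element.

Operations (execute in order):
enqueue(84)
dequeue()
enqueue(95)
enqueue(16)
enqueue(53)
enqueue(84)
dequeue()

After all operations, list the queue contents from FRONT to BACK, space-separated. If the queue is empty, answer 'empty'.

Answer: 16 53 84

Derivation:
enqueue(84): [84]
dequeue(): []
enqueue(95): [95]
enqueue(16): [95, 16]
enqueue(53): [95, 16, 53]
enqueue(84): [95, 16, 53, 84]
dequeue(): [16, 53, 84]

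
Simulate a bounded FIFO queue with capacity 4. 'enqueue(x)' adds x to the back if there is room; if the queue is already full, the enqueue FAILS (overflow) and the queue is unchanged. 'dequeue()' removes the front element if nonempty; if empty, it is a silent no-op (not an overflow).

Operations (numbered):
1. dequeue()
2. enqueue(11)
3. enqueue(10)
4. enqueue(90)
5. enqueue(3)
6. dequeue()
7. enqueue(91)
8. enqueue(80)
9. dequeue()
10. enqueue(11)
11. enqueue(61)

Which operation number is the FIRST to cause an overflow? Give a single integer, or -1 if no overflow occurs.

Answer: 8

Derivation:
1. dequeue(): empty, no-op, size=0
2. enqueue(11): size=1
3. enqueue(10): size=2
4. enqueue(90): size=3
5. enqueue(3): size=4
6. dequeue(): size=3
7. enqueue(91): size=4
8. enqueue(80): size=4=cap → OVERFLOW (fail)
9. dequeue(): size=3
10. enqueue(11): size=4
11. enqueue(61): size=4=cap → OVERFLOW (fail)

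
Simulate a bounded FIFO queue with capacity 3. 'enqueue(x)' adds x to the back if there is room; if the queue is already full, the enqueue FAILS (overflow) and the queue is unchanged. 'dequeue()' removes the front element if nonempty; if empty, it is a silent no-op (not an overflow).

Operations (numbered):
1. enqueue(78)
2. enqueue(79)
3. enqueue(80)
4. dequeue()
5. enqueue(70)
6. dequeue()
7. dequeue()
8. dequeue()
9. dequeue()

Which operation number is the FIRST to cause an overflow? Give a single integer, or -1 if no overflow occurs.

1. enqueue(78): size=1
2. enqueue(79): size=2
3. enqueue(80): size=3
4. dequeue(): size=2
5. enqueue(70): size=3
6. dequeue(): size=2
7. dequeue(): size=1
8. dequeue(): size=0
9. dequeue(): empty, no-op, size=0

Answer: -1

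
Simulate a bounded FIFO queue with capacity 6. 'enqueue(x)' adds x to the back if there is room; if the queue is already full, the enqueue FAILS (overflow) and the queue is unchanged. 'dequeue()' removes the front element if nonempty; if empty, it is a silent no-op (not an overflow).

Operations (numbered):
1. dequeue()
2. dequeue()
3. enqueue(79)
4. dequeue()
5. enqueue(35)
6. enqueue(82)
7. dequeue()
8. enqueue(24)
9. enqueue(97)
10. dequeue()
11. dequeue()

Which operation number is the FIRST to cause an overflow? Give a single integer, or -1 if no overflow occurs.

1. dequeue(): empty, no-op, size=0
2. dequeue(): empty, no-op, size=0
3. enqueue(79): size=1
4. dequeue(): size=0
5. enqueue(35): size=1
6. enqueue(82): size=2
7. dequeue(): size=1
8. enqueue(24): size=2
9. enqueue(97): size=3
10. dequeue(): size=2
11. dequeue(): size=1

Answer: -1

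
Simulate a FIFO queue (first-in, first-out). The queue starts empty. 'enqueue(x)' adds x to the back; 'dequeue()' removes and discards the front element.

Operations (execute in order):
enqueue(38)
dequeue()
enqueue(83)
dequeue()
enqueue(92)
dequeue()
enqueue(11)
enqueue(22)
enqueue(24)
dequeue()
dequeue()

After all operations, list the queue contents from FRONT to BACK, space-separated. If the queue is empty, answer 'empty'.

enqueue(38): [38]
dequeue(): []
enqueue(83): [83]
dequeue(): []
enqueue(92): [92]
dequeue(): []
enqueue(11): [11]
enqueue(22): [11, 22]
enqueue(24): [11, 22, 24]
dequeue(): [22, 24]
dequeue(): [24]

Answer: 24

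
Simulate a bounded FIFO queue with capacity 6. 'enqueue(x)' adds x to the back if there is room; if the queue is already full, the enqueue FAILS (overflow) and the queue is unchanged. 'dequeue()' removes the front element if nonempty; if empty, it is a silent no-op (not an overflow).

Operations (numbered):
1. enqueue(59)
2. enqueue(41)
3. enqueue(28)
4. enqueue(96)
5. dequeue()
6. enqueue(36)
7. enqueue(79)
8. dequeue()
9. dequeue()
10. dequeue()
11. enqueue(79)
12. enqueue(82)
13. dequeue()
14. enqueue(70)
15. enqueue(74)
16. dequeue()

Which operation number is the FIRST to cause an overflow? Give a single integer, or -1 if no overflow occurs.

Answer: -1

Derivation:
1. enqueue(59): size=1
2. enqueue(41): size=2
3. enqueue(28): size=3
4. enqueue(96): size=4
5. dequeue(): size=3
6. enqueue(36): size=4
7. enqueue(79): size=5
8. dequeue(): size=4
9. dequeue(): size=3
10. dequeue(): size=2
11. enqueue(79): size=3
12. enqueue(82): size=4
13. dequeue(): size=3
14. enqueue(70): size=4
15. enqueue(74): size=5
16. dequeue(): size=4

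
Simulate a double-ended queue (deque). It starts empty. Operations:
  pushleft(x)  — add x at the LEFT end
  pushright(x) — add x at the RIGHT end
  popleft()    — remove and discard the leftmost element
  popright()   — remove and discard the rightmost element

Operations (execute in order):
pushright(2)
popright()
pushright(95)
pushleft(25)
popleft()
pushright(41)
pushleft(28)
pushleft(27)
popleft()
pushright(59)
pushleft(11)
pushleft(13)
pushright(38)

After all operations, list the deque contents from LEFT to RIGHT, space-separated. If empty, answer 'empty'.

pushright(2): [2]
popright(): []
pushright(95): [95]
pushleft(25): [25, 95]
popleft(): [95]
pushright(41): [95, 41]
pushleft(28): [28, 95, 41]
pushleft(27): [27, 28, 95, 41]
popleft(): [28, 95, 41]
pushright(59): [28, 95, 41, 59]
pushleft(11): [11, 28, 95, 41, 59]
pushleft(13): [13, 11, 28, 95, 41, 59]
pushright(38): [13, 11, 28, 95, 41, 59, 38]

Answer: 13 11 28 95 41 59 38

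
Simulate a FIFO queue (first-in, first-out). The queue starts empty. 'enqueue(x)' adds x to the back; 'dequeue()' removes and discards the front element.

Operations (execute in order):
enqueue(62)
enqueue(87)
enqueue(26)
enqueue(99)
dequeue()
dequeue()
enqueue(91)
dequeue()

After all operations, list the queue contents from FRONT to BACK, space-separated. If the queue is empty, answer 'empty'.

Answer: 99 91

Derivation:
enqueue(62): [62]
enqueue(87): [62, 87]
enqueue(26): [62, 87, 26]
enqueue(99): [62, 87, 26, 99]
dequeue(): [87, 26, 99]
dequeue(): [26, 99]
enqueue(91): [26, 99, 91]
dequeue(): [99, 91]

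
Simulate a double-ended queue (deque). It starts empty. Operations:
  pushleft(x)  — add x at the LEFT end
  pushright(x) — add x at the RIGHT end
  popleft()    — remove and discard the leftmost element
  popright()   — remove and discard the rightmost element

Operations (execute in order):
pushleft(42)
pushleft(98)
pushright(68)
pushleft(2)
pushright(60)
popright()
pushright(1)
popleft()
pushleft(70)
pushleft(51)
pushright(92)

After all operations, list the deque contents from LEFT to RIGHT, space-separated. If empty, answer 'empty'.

Answer: 51 70 98 42 68 1 92

Derivation:
pushleft(42): [42]
pushleft(98): [98, 42]
pushright(68): [98, 42, 68]
pushleft(2): [2, 98, 42, 68]
pushright(60): [2, 98, 42, 68, 60]
popright(): [2, 98, 42, 68]
pushright(1): [2, 98, 42, 68, 1]
popleft(): [98, 42, 68, 1]
pushleft(70): [70, 98, 42, 68, 1]
pushleft(51): [51, 70, 98, 42, 68, 1]
pushright(92): [51, 70, 98, 42, 68, 1, 92]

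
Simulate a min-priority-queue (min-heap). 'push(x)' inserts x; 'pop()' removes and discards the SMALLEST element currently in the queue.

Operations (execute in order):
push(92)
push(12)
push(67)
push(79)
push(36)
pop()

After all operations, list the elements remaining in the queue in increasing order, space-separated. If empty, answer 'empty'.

push(92): heap contents = [92]
push(12): heap contents = [12, 92]
push(67): heap contents = [12, 67, 92]
push(79): heap contents = [12, 67, 79, 92]
push(36): heap contents = [12, 36, 67, 79, 92]
pop() → 12: heap contents = [36, 67, 79, 92]

Answer: 36 67 79 92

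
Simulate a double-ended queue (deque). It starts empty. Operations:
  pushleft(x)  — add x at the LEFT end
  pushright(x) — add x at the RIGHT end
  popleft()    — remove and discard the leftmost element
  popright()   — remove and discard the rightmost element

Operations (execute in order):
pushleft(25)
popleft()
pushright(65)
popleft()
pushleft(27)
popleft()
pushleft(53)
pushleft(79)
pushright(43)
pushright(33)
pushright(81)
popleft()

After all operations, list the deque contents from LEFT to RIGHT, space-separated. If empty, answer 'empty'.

Answer: 53 43 33 81

Derivation:
pushleft(25): [25]
popleft(): []
pushright(65): [65]
popleft(): []
pushleft(27): [27]
popleft(): []
pushleft(53): [53]
pushleft(79): [79, 53]
pushright(43): [79, 53, 43]
pushright(33): [79, 53, 43, 33]
pushright(81): [79, 53, 43, 33, 81]
popleft(): [53, 43, 33, 81]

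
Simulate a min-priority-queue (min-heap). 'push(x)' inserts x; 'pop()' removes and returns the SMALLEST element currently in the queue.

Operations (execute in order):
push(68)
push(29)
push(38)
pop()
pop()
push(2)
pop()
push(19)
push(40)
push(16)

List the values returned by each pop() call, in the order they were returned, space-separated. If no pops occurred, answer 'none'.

Answer: 29 38 2

Derivation:
push(68): heap contents = [68]
push(29): heap contents = [29, 68]
push(38): heap contents = [29, 38, 68]
pop() → 29: heap contents = [38, 68]
pop() → 38: heap contents = [68]
push(2): heap contents = [2, 68]
pop() → 2: heap contents = [68]
push(19): heap contents = [19, 68]
push(40): heap contents = [19, 40, 68]
push(16): heap contents = [16, 19, 40, 68]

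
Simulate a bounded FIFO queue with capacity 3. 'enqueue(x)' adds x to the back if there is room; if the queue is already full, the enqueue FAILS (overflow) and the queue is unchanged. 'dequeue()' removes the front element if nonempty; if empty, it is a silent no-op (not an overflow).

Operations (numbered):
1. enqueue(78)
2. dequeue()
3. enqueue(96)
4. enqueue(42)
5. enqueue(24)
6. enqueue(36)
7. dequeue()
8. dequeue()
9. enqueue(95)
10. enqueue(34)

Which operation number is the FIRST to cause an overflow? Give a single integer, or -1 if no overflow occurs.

Answer: 6

Derivation:
1. enqueue(78): size=1
2. dequeue(): size=0
3. enqueue(96): size=1
4. enqueue(42): size=2
5. enqueue(24): size=3
6. enqueue(36): size=3=cap → OVERFLOW (fail)
7. dequeue(): size=2
8. dequeue(): size=1
9. enqueue(95): size=2
10. enqueue(34): size=3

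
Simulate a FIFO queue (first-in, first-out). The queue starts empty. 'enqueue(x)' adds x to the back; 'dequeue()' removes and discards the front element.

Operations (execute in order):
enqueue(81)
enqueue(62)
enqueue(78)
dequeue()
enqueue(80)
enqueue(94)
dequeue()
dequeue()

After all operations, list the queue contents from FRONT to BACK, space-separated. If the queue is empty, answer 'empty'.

enqueue(81): [81]
enqueue(62): [81, 62]
enqueue(78): [81, 62, 78]
dequeue(): [62, 78]
enqueue(80): [62, 78, 80]
enqueue(94): [62, 78, 80, 94]
dequeue(): [78, 80, 94]
dequeue(): [80, 94]

Answer: 80 94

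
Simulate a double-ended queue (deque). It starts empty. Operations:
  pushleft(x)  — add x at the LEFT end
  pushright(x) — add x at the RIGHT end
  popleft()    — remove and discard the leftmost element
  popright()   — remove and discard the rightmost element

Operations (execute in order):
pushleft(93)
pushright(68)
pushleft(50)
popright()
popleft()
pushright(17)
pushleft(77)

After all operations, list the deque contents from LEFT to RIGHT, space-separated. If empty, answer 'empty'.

Answer: 77 93 17

Derivation:
pushleft(93): [93]
pushright(68): [93, 68]
pushleft(50): [50, 93, 68]
popright(): [50, 93]
popleft(): [93]
pushright(17): [93, 17]
pushleft(77): [77, 93, 17]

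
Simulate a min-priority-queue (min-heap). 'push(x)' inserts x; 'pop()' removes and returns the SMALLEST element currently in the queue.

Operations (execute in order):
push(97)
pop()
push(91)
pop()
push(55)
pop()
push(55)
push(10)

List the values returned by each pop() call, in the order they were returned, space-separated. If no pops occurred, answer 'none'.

Answer: 97 91 55

Derivation:
push(97): heap contents = [97]
pop() → 97: heap contents = []
push(91): heap contents = [91]
pop() → 91: heap contents = []
push(55): heap contents = [55]
pop() → 55: heap contents = []
push(55): heap contents = [55]
push(10): heap contents = [10, 55]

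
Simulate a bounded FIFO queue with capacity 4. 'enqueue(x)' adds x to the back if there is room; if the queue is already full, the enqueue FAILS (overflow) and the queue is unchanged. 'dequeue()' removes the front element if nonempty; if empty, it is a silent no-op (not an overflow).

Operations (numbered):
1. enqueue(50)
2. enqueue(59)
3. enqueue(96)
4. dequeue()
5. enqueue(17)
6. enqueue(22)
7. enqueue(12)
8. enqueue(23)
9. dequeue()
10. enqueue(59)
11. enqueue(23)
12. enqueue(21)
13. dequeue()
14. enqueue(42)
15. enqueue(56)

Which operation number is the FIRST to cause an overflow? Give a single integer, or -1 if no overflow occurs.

Answer: 7

Derivation:
1. enqueue(50): size=1
2. enqueue(59): size=2
3. enqueue(96): size=3
4. dequeue(): size=2
5. enqueue(17): size=3
6. enqueue(22): size=4
7. enqueue(12): size=4=cap → OVERFLOW (fail)
8. enqueue(23): size=4=cap → OVERFLOW (fail)
9. dequeue(): size=3
10. enqueue(59): size=4
11. enqueue(23): size=4=cap → OVERFLOW (fail)
12. enqueue(21): size=4=cap → OVERFLOW (fail)
13. dequeue(): size=3
14. enqueue(42): size=4
15. enqueue(56): size=4=cap → OVERFLOW (fail)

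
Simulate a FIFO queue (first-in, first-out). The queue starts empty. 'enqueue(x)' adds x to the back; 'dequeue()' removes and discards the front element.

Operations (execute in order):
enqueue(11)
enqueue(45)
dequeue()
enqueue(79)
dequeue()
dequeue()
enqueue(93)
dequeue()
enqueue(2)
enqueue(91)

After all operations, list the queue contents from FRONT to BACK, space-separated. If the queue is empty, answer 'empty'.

enqueue(11): [11]
enqueue(45): [11, 45]
dequeue(): [45]
enqueue(79): [45, 79]
dequeue(): [79]
dequeue(): []
enqueue(93): [93]
dequeue(): []
enqueue(2): [2]
enqueue(91): [2, 91]

Answer: 2 91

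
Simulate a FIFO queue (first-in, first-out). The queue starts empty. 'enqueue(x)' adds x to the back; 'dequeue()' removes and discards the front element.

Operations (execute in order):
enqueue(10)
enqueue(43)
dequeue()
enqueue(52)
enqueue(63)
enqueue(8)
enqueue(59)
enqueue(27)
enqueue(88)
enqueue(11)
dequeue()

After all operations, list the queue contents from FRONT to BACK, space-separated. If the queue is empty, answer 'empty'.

enqueue(10): [10]
enqueue(43): [10, 43]
dequeue(): [43]
enqueue(52): [43, 52]
enqueue(63): [43, 52, 63]
enqueue(8): [43, 52, 63, 8]
enqueue(59): [43, 52, 63, 8, 59]
enqueue(27): [43, 52, 63, 8, 59, 27]
enqueue(88): [43, 52, 63, 8, 59, 27, 88]
enqueue(11): [43, 52, 63, 8, 59, 27, 88, 11]
dequeue(): [52, 63, 8, 59, 27, 88, 11]

Answer: 52 63 8 59 27 88 11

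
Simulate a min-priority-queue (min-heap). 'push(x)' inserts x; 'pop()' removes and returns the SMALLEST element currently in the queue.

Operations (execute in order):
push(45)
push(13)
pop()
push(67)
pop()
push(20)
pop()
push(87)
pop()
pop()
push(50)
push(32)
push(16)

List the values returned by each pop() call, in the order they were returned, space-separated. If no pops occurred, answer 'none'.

push(45): heap contents = [45]
push(13): heap contents = [13, 45]
pop() → 13: heap contents = [45]
push(67): heap contents = [45, 67]
pop() → 45: heap contents = [67]
push(20): heap contents = [20, 67]
pop() → 20: heap contents = [67]
push(87): heap contents = [67, 87]
pop() → 67: heap contents = [87]
pop() → 87: heap contents = []
push(50): heap contents = [50]
push(32): heap contents = [32, 50]
push(16): heap contents = [16, 32, 50]

Answer: 13 45 20 67 87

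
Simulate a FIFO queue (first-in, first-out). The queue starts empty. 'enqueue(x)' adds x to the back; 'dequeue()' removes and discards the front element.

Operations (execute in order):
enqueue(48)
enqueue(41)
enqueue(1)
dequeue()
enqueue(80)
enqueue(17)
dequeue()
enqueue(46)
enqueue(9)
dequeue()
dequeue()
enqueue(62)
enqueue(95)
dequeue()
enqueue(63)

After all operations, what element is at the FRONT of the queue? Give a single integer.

Answer: 46

Derivation:
enqueue(48): queue = [48]
enqueue(41): queue = [48, 41]
enqueue(1): queue = [48, 41, 1]
dequeue(): queue = [41, 1]
enqueue(80): queue = [41, 1, 80]
enqueue(17): queue = [41, 1, 80, 17]
dequeue(): queue = [1, 80, 17]
enqueue(46): queue = [1, 80, 17, 46]
enqueue(9): queue = [1, 80, 17, 46, 9]
dequeue(): queue = [80, 17, 46, 9]
dequeue(): queue = [17, 46, 9]
enqueue(62): queue = [17, 46, 9, 62]
enqueue(95): queue = [17, 46, 9, 62, 95]
dequeue(): queue = [46, 9, 62, 95]
enqueue(63): queue = [46, 9, 62, 95, 63]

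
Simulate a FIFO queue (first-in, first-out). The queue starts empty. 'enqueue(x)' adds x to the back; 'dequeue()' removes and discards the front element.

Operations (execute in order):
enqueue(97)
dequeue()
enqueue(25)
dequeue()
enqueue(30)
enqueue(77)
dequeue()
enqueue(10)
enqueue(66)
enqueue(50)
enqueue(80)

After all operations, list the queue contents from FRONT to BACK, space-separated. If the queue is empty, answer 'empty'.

enqueue(97): [97]
dequeue(): []
enqueue(25): [25]
dequeue(): []
enqueue(30): [30]
enqueue(77): [30, 77]
dequeue(): [77]
enqueue(10): [77, 10]
enqueue(66): [77, 10, 66]
enqueue(50): [77, 10, 66, 50]
enqueue(80): [77, 10, 66, 50, 80]

Answer: 77 10 66 50 80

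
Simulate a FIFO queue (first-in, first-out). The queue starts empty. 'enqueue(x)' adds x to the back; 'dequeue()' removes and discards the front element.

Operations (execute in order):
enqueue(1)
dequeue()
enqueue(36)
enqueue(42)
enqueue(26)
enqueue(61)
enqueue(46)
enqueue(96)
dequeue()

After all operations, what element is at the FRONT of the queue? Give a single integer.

Answer: 42

Derivation:
enqueue(1): queue = [1]
dequeue(): queue = []
enqueue(36): queue = [36]
enqueue(42): queue = [36, 42]
enqueue(26): queue = [36, 42, 26]
enqueue(61): queue = [36, 42, 26, 61]
enqueue(46): queue = [36, 42, 26, 61, 46]
enqueue(96): queue = [36, 42, 26, 61, 46, 96]
dequeue(): queue = [42, 26, 61, 46, 96]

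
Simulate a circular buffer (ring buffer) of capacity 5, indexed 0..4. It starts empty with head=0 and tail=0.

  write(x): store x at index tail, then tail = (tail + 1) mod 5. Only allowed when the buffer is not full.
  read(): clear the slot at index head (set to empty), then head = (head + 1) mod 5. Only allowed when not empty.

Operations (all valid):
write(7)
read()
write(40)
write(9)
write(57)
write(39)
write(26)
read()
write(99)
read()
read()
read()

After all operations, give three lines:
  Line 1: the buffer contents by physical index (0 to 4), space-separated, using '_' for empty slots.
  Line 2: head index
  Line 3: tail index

write(7): buf=[7 _ _ _ _], head=0, tail=1, size=1
read(): buf=[_ _ _ _ _], head=1, tail=1, size=0
write(40): buf=[_ 40 _ _ _], head=1, tail=2, size=1
write(9): buf=[_ 40 9 _ _], head=1, tail=3, size=2
write(57): buf=[_ 40 9 57 _], head=1, tail=4, size=3
write(39): buf=[_ 40 9 57 39], head=1, tail=0, size=4
write(26): buf=[26 40 9 57 39], head=1, tail=1, size=5
read(): buf=[26 _ 9 57 39], head=2, tail=1, size=4
write(99): buf=[26 99 9 57 39], head=2, tail=2, size=5
read(): buf=[26 99 _ 57 39], head=3, tail=2, size=4
read(): buf=[26 99 _ _ 39], head=4, tail=2, size=3
read(): buf=[26 99 _ _ _], head=0, tail=2, size=2

Answer: 26 99 _ _ _
0
2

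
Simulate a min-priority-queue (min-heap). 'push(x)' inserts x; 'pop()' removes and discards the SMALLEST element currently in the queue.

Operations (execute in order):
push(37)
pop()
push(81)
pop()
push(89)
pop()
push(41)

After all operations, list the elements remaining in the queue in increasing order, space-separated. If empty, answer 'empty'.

push(37): heap contents = [37]
pop() → 37: heap contents = []
push(81): heap contents = [81]
pop() → 81: heap contents = []
push(89): heap contents = [89]
pop() → 89: heap contents = []
push(41): heap contents = [41]

Answer: 41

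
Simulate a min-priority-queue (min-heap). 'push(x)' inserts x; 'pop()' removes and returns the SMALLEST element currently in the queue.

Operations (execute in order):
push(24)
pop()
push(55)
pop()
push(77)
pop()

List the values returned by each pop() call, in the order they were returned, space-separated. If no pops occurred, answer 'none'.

push(24): heap contents = [24]
pop() → 24: heap contents = []
push(55): heap contents = [55]
pop() → 55: heap contents = []
push(77): heap contents = [77]
pop() → 77: heap contents = []

Answer: 24 55 77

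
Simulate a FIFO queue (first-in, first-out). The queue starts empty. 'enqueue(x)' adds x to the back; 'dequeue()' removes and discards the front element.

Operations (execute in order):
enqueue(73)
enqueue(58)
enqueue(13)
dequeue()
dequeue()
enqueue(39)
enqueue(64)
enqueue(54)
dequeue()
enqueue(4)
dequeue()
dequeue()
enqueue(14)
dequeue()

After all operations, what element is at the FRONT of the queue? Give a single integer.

enqueue(73): queue = [73]
enqueue(58): queue = [73, 58]
enqueue(13): queue = [73, 58, 13]
dequeue(): queue = [58, 13]
dequeue(): queue = [13]
enqueue(39): queue = [13, 39]
enqueue(64): queue = [13, 39, 64]
enqueue(54): queue = [13, 39, 64, 54]
dequeue(): queue = [39, 64, 54]
enqueue(4): queue = [39, 64, 54, 4]
dequeue(): queue = [64, 54, 4]
dequeue(): queue = [54, 4]
enqueue(14): queue = [54, 4, 14]
dequeue(): queue = [4, 14]

Answer: 4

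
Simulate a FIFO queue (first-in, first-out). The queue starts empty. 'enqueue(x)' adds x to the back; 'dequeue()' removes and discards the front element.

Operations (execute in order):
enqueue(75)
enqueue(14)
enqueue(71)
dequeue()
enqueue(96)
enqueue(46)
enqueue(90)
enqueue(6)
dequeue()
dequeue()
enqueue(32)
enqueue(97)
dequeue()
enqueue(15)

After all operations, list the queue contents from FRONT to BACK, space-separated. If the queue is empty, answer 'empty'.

Answer: 46 90 6 32 97 15

Derivation:
enqueue(75): [75]
enqueue(14): [75, 14]
enqueue(71): [75, 14, 71]
dequeue(): [14, 71]
enqueue(96): [14, 71, 96]
enqueue(46): [14, 71, 96, 46]
enqueue(90): [14, 71, 96, 46, 90]
enqueue(6): [14, 71, 96, 46, 90, 6]
dequeue(): [71, 96, 46, 90, 6]
dequeue(): [96, 46, 90, 6]
enqueue(32): [96, 46, 90, 6, 32]
enqueue(97): [96, 46, 90, 6, 32, 97]
dequeue(): [46, 90, 6, 32, 97]
enqueue(15): [46, 90, 6, 32, 97, 15]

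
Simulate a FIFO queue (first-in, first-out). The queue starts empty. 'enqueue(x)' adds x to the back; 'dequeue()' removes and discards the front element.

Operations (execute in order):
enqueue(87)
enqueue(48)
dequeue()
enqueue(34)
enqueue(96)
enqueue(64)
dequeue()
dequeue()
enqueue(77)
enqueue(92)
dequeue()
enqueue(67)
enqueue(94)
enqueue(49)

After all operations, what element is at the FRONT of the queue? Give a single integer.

Answer: 64

Derivation:
enqueue(87): queue = [87]
enqueue(48): queue = [87, 48]
dequeue(): queue = [48]
enqueue(34): queue = [48, 34]
enqueue(96): queue = [48, 34, 96]
enqueue(64): queue = [48, 34, 96, 64]
dequeue(): queue = [34, 96, 64]
dequeue(): queue = [96, 64]
enqueue(77): queue = [96, 64, 77]
enqueue(92): queue = [96, 64, 77, 92]
dequeue(): queue = [64, 77, 92]
enqueue(67): queue = [64, 77, 92, 67]
enqueue(94): queue = [64, 77, 92, 67, 94]
enqueue(49): queue = [64, 77, 92, 67, 94, 49]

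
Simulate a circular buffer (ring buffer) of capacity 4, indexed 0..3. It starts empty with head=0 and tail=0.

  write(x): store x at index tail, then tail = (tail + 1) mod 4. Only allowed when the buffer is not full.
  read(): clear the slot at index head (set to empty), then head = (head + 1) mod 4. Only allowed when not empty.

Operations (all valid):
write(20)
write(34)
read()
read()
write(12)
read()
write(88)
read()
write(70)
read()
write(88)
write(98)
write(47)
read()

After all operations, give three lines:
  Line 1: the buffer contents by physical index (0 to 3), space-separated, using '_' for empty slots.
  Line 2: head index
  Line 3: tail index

write(20): buf=[20 _ _ _], head=0, tail=1, size=1
write(34): buf=[20 34 _ _], head=0, tail=2, size=2
read(): buf=[_ 34 _ _], head=1, tail=2, size=1
read(): buf=[_ _ _ _], head=2, tail=2, size=0
write(12): buf=[_ _ 12 _], head=2, tail=3, size=1
read(): buf=[_ _ _ _], head=3, tail=3, size=0
write(88): buf=[_ _ _ 88], head=3, tail=0, size=1
read(): buf=[_ _ _ _], head=0, tail=0, size=0
write(70): buf=[70 _ _ _], head=0, tail=1, size=1
read(): buf=[_ _ _ _], head=1, tail=1, size=0
write(88): buf=[_ 88 _ _], head=1, tail=2, size=1
write(98): buf=[_ 88 98 _], head=1, tail=3, size=2
write(47): buf=[_ 88 98 47], head=1, tail=0, size=3
read(): buf=[_ _ 98 47], head=2, tail=0, size=2

Answer: _ _ 98 47
2
0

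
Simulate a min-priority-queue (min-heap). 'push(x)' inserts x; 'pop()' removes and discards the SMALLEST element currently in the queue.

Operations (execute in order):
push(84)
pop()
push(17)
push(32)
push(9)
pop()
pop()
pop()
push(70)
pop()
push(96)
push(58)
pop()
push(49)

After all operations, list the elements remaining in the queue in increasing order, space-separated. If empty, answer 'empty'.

Answer: 49 96

Derivation:
push(84): heap contents = [84]
pop() → 84: heap contents = []
push(17): heap contents = [17]
push(32): heap contents = [17, 32]
push(9): heap contents = [9, 17, 32]
pop() → 9: heap contents = [17, 32]
pop() → 17: heap contents = [32]
pop() → 32: heap contents = []
push(70): heap contents = [70]
pop() → 70: heap contents = []
push(96): heap contents = [96]
push(58): heap contents = [58, 96]
pop() → 58: heap contents = [96]
push(49): heap contents = [49, 96]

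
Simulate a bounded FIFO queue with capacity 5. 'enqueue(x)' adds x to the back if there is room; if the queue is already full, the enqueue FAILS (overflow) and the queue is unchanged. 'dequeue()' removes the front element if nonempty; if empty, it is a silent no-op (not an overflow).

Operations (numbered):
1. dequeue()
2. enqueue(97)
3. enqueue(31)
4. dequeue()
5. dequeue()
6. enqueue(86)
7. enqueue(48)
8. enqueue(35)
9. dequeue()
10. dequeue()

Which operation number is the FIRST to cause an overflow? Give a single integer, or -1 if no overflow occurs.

1. dequeue(): empty, no-op, size=0
2. enqueue(97): size=1
3. enqueue(31): size=2
4. dequeue(): size=1
5. dequeue(): size=0
6. enqueue(86): size=1
7. enqueue(48): size=2
8. enqueue(35): size=3
9. dequeue(): size=2
10. dequeue(): size=1

Answer: -1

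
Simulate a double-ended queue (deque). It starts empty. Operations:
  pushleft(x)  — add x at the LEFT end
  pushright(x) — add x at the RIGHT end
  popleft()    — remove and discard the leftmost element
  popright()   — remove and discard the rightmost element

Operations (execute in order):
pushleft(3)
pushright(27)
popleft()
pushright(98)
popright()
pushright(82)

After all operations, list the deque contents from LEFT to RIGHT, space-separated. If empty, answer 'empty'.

Answer: 27 82

Derivation:
pushleft(3): [3]
pushright(27): [3, 27]
popleft(): [27]
pushright(98): [27, 98]
popright(): [27]
pushright(82): [27, 82]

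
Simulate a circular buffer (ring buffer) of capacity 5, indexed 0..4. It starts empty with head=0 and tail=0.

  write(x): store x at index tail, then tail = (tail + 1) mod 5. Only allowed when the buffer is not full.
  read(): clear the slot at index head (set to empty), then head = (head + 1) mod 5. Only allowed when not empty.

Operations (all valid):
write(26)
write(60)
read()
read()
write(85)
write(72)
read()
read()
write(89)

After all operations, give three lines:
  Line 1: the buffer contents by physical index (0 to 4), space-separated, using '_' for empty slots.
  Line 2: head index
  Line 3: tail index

write(26): buf=[26 _ _ _ _], head=0, tail=1, size=1
write(60): buf=[26 60 _ _ _], head=0, tail=2, size=2
read(): buf=[_ 60 _ _ _], head=1, tail=2, size=1
read(): buf=[_ _ _ _ _], head=2, tail=2, size=0
write(85): buf=[_ _ 85 _ _], head=2, tail=3, size=1
write(72): buf=[_ _ 85 72 _], head=2, tail=4, size=2
read(): buf=[_ _ _ 72 _], head=3, tail=4, size=1
read(): buf=[_ _ _ _ _], head=4, tail=4, size=0
write(89): buf=[_ _ _ _ 89], head=4, tail=0, size=1

Answer: _ _ _ _ 89
4
0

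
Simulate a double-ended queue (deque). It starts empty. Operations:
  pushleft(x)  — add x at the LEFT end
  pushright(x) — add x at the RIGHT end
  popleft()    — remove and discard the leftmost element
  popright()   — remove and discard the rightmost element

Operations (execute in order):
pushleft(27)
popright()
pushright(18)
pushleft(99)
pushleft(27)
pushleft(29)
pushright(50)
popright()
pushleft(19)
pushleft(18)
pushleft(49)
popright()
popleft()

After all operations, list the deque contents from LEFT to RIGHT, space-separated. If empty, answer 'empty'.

Answer: 18 19 29 27 99

Derivation:
pushleft(27): [27]
popright(): []
pushright(18): [18]
pushleft(99): [99, 18]
pushleft(27): [27, 99, 18]
pushleft(29): [29, 27, 99, 18]
pushright(50): [29, 27, 99, 18, 50]
popright(): [29, 27, 99, 18]
pushleft(19): [19, 29, 27, 99, 18]
pushleft(18): [18, 19, 29, 27, 99, 18]
pushleft(49): [49, 18, 19, 29, 27, 99, 18]
popright(): [49, 18, 19, 29, 27, 99]
popleft(): [18, 19, 29, 27, 99]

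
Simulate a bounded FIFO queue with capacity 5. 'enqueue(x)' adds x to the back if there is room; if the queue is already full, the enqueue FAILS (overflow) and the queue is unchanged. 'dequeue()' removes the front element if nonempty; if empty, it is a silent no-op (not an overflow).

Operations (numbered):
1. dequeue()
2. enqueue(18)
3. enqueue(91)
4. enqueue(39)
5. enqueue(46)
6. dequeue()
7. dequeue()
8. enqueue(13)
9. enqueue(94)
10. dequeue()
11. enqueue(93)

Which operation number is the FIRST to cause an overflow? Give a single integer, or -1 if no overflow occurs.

1. dequeue(): empty, no-op, size=0
2. enqueue(18): size=1
3. enqueue(91): size=2
4. enqueue(39): size=3
5. enqueue(46): size=4
6. dequeue(): size=3
7. dequeue(): size=2
8. enqueue(13): size=3
9. enqueue(94): size=4
10. dequeue(): size=3
11. enqueue(93): size=4

Answer: -1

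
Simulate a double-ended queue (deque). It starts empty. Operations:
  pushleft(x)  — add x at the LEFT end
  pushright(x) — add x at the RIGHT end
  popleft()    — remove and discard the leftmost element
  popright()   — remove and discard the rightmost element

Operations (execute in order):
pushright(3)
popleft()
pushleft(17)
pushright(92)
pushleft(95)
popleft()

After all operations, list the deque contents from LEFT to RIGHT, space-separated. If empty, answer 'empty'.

Answer: 17 92

Derivation:
pushright(3): [3]
popleft(): []
pushleft(17): [17]
pushright(92): [17, 92]
pushleft(95): [95, 17, 92]
popleft(): [17, 92]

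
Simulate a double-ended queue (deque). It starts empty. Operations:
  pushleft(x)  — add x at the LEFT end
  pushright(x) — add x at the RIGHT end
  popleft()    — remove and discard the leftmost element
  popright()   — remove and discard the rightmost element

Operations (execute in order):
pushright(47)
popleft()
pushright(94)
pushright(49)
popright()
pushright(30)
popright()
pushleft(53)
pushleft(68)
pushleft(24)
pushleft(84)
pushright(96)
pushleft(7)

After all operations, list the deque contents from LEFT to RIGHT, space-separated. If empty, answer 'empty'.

Answer: 7 84 24 68 53 94 96

Derivation:
pushright(47): [47]
popleft(): []
pushright(94): [94]
pushright(49): [94, 49]
popright(): [94]
pushright(30): [94, 30]
popright(): [94]
pushleft(53): [53, 94]
pushleft(68): [68, 53, 94]
pushleft(24): [24, 68, 53, 94]
pushleft(84): [84, 24, 68, 53, 94]
pushright(96): [84, 24, 68, 53, 94, 96]
pushleft(7): [7, 84, 24, 68, 53, 94, 96]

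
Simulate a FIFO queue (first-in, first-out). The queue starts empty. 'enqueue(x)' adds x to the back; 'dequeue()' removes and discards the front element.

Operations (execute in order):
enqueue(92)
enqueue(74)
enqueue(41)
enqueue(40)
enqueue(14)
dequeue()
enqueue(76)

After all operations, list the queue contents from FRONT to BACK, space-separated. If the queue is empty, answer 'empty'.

enqueue(92): [92]
enqueue(74): [92, 74]
enqueue(41): [92, 74, 41]
enqueue(40): [92, 74, 41, 40]
enqueue(14): [92, 74, 41, 40, 14]
dequeue(): [74, 41, 40, 14]
enqueue(76): [74, 41, 40, 14, 76]

Answer: 74 41 40 14 76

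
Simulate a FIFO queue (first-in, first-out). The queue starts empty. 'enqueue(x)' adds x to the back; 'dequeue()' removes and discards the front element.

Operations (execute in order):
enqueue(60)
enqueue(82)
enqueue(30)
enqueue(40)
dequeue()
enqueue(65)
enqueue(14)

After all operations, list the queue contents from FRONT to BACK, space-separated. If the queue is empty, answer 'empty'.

enqueue(60): [60]
enqueue(82): [60, 82]
enqueue(30): [60, 82, 30]
enqueue(40): [60, 82, 30, 40]
dequeue(): [82, 30, 40]
enqueue(65): [82, 30, 40, 65]
enqueue(14): [82, 30, 40, 65, 14]

Answer: 82 30 40 65 14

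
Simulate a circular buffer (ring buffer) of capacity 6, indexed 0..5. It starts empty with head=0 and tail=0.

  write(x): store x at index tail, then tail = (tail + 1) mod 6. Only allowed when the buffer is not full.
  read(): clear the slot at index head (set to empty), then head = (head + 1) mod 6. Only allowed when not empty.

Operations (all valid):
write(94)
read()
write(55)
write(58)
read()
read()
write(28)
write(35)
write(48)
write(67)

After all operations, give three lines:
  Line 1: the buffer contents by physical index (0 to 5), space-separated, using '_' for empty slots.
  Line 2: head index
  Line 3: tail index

Answer: 67 _ _ 28 35 48
3
1

Derivation:
write(94): buf=[94 _ _ _ _ _], head=0, tail=1, size=1
read(): buf=[_ _ _ _ _ _], head=1, tail=1, size=0
write(55): buf=[_ 55 _ _ _ _], head=1, tail=2, size=1
write(58): buf=[_ 55 58 _ _ _], head=1, tail=3, size=2
read(): buf=[_ _ 58 _ _ _], head=2, tail=3, size=1
read(): buf=[_ _ _ _ _ _], head=3, tail=3, size=0
write(28): buf=[_ _ _ 28 _ _], head=3, tail=4, size=1
write(35): buf=[_ _ _ 28 35 _], head=3, tail=5, size=2
write(48): buf=[_ _ _ 28 35 48], head=3, tail=0, size=3
write(67): buf=[67 _ _ 28 35 48], head=3, tail=1, size=4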